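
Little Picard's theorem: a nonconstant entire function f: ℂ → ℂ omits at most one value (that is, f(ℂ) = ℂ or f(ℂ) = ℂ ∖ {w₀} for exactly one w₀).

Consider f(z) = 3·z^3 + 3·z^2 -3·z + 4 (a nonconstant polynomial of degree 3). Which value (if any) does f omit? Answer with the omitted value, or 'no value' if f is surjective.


Little Picard bounds the complement of f(ℂ) to at most one point.
For every w ∈ ℂ, the equation p(z) − w = 0 is a nonconstant polynomial in z and hence has at least one root by the fundamental theorem of algebra. So p is surjective onto ℂ, omitting no value.

Omitted value: no value.


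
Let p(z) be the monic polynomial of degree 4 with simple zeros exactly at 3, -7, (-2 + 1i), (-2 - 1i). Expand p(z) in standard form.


The polynomial is p(z) = ∏_{α ∈ S} (z − α), where S = {3, -7, (-2 + 1i), (-2 - 1i)}.
Expanding the product yields: p(z) = z^4 + 8·z^3 -64·z -105.
Note conjugate pairs combine to real quadratics: (z − (-2+1i))(z − (-2−1i)) = z² + 4z + 5.
The resulting polynomial has degree 4 and real coefficients as required.

p(z) = z^4 + 8·z^3 -64·z -105.


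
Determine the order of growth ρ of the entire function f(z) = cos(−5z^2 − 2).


Write cos(w) = (e^{iw} ± e^{−iw})/(2 or 2i), so |cos(w)| ≤ e^{|w|}. With w = −5z^2 − 2, |w| ≤ 5r^2 + 2 on |z|=r, giving M(r) ≤ e^{5r^2 + 2} and ρ ≤ 2. For the lower bound, choose z on |z|=r with -5z^2 purely imaginary of modulus 5r^2; then |cos(−5z^2 − 2)| grows like e^{5r^2}/2, so ρ ≥ 2. Hence ρ = 2.
Therefore ρ = 2.

Order ρ = 2.


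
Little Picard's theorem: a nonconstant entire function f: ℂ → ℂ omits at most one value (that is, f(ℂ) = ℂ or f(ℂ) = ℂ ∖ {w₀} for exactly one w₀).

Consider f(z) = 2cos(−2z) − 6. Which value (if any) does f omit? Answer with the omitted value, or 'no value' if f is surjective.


Little Picard bounds the complement of f(ℂ) to at most one point.
cos is entire and surjective onto ℂ: for every w ∈ ℂ, cos(ζ) = w has a solution ζ ∈ ℂ (e.g., via the complex inverse arccos). With ζ = −2z this gives z = ζ/(-2). Then 2·cos(−2z) takes every value in 2·ℂ = ℂ, and adding -6 is a bijection of ℂ. So f is surjective and omits no value. (Note: only on the real line is cos bounded by [−1, 1].)

Omitted value: no value.


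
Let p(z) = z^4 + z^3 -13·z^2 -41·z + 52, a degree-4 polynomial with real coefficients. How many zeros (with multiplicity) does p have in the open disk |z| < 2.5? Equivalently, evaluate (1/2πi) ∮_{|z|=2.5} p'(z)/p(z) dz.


The zeros of p are: 1, (-3 + 2i), (-3 - 2i), 4.
Their magnitudes are: 1, 3.606, 3.606, 4.
Zeros with |z| < R = 2.5: 1.
Count = 1.
By the argument principle, (1/2πi) ∮_{|z|=R} p'(z)/p(z) dz equals exactly this count.

Number of zeros inside |z| < 2.5: 1.


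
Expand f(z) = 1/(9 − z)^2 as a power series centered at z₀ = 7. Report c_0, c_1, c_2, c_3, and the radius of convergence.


Let w = z − z₀, so z = z₀ + w.
Then 9 − z = 9 − (z₀ + w) = (9 − z₀) − w = 2 − w.
f(z) = 1/(2 − w)^2 = (1/(2)^2) · (1 − w/(2))^{−2}.
By the binomial series (1−u)^{−2} = Σ_{n≥0} C(n+1, 1) u^n for |u|<1, with u = w/(2):
  c_n = C(n+1, 1) / (2)^(n+2).
  c_0 = 1/(2)^2 = 1/4.
  c_1 = 2/(2)^3 = 1/4.
  c_2 = 3/(2)^4 = 3/16.
  c_3 = 4/(2)^5 = 1/8.
The series is valid for |w/d| < 1, i.e. |z − z₀| < |d|.
Radius of convergence: R = |9 − z₀| = |2| = 2 (distance from z₀ to the singularity z = 9).

c_0 = 1/4, c_1 = 1/4, c_2 = 3/16, c_3 = 1/8; R = 2.


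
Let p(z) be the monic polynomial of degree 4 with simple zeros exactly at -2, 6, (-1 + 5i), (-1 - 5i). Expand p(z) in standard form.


The polynomial is p(z) = ∏_{α ∈ S} (z − α), where S = {-2, 6, (-1 + 5i), (-1 - 5i)}.
Expanding the product yields: p(z) = z^4 -2·z^3 + 6·z^2 -128·z -312.
Note conjugate pairs combine to real quadratics: (z − (-1+5i))(z − (-1−5i)) = z² + 2z + 26.
The resulting polynomial has degree 4 and real coefficients as required.

p(z) = z^4 -2·z^3 + 6·z^2 -128·z -312.


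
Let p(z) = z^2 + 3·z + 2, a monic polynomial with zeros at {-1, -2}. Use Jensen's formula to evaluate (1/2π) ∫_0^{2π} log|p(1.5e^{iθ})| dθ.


Zeros: -2, -1; r = 1.5.
Inside |z| < r: -1. Outside (|z| ≥ r): -2.
p(0) = 2, so log|p(0)| = log(2) = 0.6931.
Apply Jensen: I(r) = log|p(0)| + Σ_k log(r/|z_k|), summed over zeros inside |z| < r.
  log(r/|z_k|) for z_k = -1: log(1.5/1) = 0.4055
  Outside zeros (-2) contribute nothing to the Jensen sum.
Sum over inside zeros: 0.4055.
I(r) = log|p(0)| + (inside sum) = 0.6931 + 0.4055 = 1.0986.
Note: since some zeros are outside |z| ≤ r, the simplified n·log(r) form does NOT apply — only the inside zeros contribute.

I(r) ≈ 1.0986.


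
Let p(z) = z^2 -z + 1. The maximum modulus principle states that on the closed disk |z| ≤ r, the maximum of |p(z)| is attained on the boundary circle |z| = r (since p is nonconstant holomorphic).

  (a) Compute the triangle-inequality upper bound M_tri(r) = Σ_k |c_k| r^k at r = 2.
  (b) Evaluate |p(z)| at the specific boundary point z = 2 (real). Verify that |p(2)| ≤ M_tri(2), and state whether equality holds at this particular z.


Coefficients: c_0 = 1, c_1 = -1, c_2 = 1. Radius r = 2.
Part (a). Triangle bound: M_tri(r) = Σ_k |c_k| r^k
  = |1|·2^0 + |-1|·2^1 + |1|·2^2
  = 1 + 2 + 4 = 7.
This bounds M(r) := max_{|z|=r} |p(z)| from above; equality holds iff all terms c_k z^k can be made to align in phase at a single z on |z|=r.
Part (b). At z = 2 (real, on the circle |z| = r):
  p(2) = (1)·2^0 + (-1)·2^1 + (1)·2^2 = 3.
  |p(2)| = 3.
Check: |p(2)| = 3 ≤ 7 = M_tri(2). ✓ Equality does not hold at z = 2 (the coefficients have mixed signs, so the terms do not all align in phase there).

M_tri(2) = 7; |p(2)| = 3; equality at z=2: no.


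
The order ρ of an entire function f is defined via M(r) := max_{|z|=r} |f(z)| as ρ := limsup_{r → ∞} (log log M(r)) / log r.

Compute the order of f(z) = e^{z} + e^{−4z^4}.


Each summand is entire of order 1 and 4 respectively (as in the single-exponential case). The order of a sum is at most the max of the orders, so ρ ≤ 4. For the lower bound: on |z|=r choose arg z so that -4z^4 is real positive; then |e^{-4z^4}| = e^{4r^4} while |e^{1z}| ≤ e^{1r^1} = o(e^{4r^4}). So |f| ≥ e^{4r^4}(1 − o(1)) and ρ ≥ 4. Hence ρ = max(1, 4) = 4.
Therefore ρ = 4.

Order ρ = 4.


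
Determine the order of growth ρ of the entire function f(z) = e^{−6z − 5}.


|e^{−6z − 5}| = e^{Re(-6·z) + -5} ≤ e^{6|z|^1 + -5} = e^{6r^1 + -5} on |z| = r, so ρ ≤ 1. Choosing z on |z|=r so that -6·z is real positive (always possible by picking arg z appropriately) gives |f(z)| = e^{6r^1 + -5}, matching the bound. The additive constant -5 does not affect log log M(r) ~ 1·log r. Hence ρ = 1.
Therefore ρ = 1.

Order ρ = 1.


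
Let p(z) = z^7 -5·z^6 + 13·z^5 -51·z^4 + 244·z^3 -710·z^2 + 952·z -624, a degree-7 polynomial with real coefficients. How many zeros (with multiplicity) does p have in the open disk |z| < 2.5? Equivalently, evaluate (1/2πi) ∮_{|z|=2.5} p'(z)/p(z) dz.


The zeros of p are: 3, (2 + 2i), (2 - 2i), (-2 + 3i), (-2 - 3i), (1 + 1i), (1 - 1i).
Their magnitudes are: 3, 2.828, 2.828, 3.606, 3.606, 1.414, 1.414.
Zeros with |z| < R = 2.5: (1 + 1i), (1 - 1i).
Count = 2.
By the argument principle, (1/2πi) ∮_{|z|=R} p'(z)/p(z) dz equals exactly this count.

Number of zeros inside |z| < 2.5: 2.


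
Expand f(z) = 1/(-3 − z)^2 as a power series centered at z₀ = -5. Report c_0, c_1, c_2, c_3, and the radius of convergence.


Let w = z − z₀, so z = z₀ + w.
Then -3 − z = -3 − (z₀ + w) = (-3 − z₀) − w = 2 − w.
f(z) = 1/(2 − w)^2 = (1/(2)^2) · (1 − w/(2))^{−2}.
By the binomial series (1−u)^{−2} = Σ_{n≥0} C(n+1, 1) u^n for |u|<1, with u = w/(2):
  c_n = C(n+1, 1) / (2)^(n+2).
  c_0 = 1/(2)^2 = 1/4.
  c_1 = 2/(2)^3 = 1/4.
  c_2 = 3/(2)^4 = 3/16.
  c_3 = 4/(2)^5 = 1/8.
The series is valid for |w/d| < 1, i.e. |z − z₀| < |d|.
Radius of convergence: R = |-3 − z₀| = |2| = 2 (distance from z₀ to the singularity z = -3).

c_0 = 1/4, c_1 = 1/4, c_2 = 3/16, c_3 = 1/8; R = 2.


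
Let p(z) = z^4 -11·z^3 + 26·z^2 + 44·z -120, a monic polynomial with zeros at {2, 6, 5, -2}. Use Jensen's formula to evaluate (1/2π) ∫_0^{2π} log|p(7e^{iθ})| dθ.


Zeros: -2, 2, 5, 6; r = 7.
Inside |z| < r: -2, 2, 5, 6. Outside (|z| ≥ r): ∅.
p(0) = -120, so log|p(0)| = log(120) = 4.7875.
Apply Jensen: I(r) = log|p(0)| + Σ_k log(r/|z_k|), summed over zeros inside |z| < r.
  log(r/|z_k|) for z_k = 2: log(7/2) = 1.2528
  log(r/|z_k|) for z_k = 6: log(7/6) = 0.1542
  log(r/|z_k|) for z_k = 5: log(7/5) = 0.3365
  log(r/|z_k|) for z_k = -2: log(7/2) = 1.2528
Sum over inside zeros: 2.9961.
I(r) = log|p(0)| + (inside sum) = 4.7875 + 2.9961 = 7.7836.
Closed form (all zeros inside, monic): I(r) = n·log(r) = 4·log(7) = 7.7836. ✓

I(r) ≈ 7.7836.


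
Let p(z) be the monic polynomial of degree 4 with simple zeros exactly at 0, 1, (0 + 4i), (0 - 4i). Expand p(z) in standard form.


The polynomial is p(z) = ∏_{α ∈ S} (z − α), where S = {0, 1, (0 + 4i), (0 - 4i)}.
Expanding the product yields: p(z) = z^4 -z^3 + 16·z^2 -16·z.
Note conjugate pairs combine to real quadratics: (z − (0+4i))(z − (0−4i)) = z² + 16.
The resulting polynomial has degree 4 and real coefficients as required.

p(z) = z^4 -z^3 + 16·z^2 -16·z.


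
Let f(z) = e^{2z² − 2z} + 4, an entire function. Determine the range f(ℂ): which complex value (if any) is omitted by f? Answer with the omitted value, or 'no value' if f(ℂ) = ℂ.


Little Picard bounds the complement of f(ℂ) to at most one point.
The exponent g(z) = 2z² − 2z is a nonconstant polynomial, hence surjective onto ℂ. So e^{g(z)} takes every value in {e^w : w ∈ ℂ} = ℂ ∖ {0}. Adding 4 shifts the range to ℂ ∖ {4}. f omits exactly 4.

Omitted value: 4.


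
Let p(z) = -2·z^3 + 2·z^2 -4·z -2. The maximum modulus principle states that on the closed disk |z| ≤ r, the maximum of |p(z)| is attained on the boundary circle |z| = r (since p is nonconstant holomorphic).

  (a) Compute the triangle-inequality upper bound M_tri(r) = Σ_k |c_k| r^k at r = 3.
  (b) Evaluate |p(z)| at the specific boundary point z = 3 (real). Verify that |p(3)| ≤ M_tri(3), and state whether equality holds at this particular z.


Coefficients: c_0 = -2, c_1 = -4, c_2 = 2, c_3 = -2. Radius r = 3.
Part (a). Triangle bound: M_tri(r) = Σ_k |c_k| r^k
  = |-2|·3^0 + |-4|·3^1 + |2|·3^2 + |-2|·3^3
  = 2 + 12 + 18 + 54 = 86.
This bounds M(r) := max_{|z|=r} |p(z)| from above; equality holds iff all terms c_k z^k can be made to align in phase at a single z on |z|=r.
Part (b). At z = 3 (real, on the circle |z| = r):
  p(3) = (-2)·3^0 + (-4)·3^1 + (2)·3^2 + (-2)·3^3 = -50.
  |p(3)| = 50.
Check: |p(3)| = 50 ≤ 86 = M_tri(3). ✓ Equality does not hold at z = 3 (the coefficients have mixed signs, so the terms do not all align in phase there).

M_tri(3) = 86; |p(3)| = 50; equality at z=3: no.


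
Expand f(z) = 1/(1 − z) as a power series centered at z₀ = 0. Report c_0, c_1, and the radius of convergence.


Let w = z − z₀, so z = z₀ + w.
Then 1 − z = 1 − (z₀ + w) = (1 − z₀) − w = 1 − w.
f(z) = 1/(1 − w) = (1/(1)) · 1/(1 − w/(1)) = Σ_{n≥0} w^n / (1)^(n+1).
So c_n = 1/(1)^(n+1):
  c_0 = 1/(1)^1 = 1.
  c_1 = 1/(1)^2 = 1.
The series is valid for |w/d| < 1, i.e. |z − z₀| < |d|.
Radius of convergence: R = |1 − z₀| = |1| = 1 (distance from z₀ to the singularity z = 1).

c_0 = 1, c_1 = 1; R = 1.


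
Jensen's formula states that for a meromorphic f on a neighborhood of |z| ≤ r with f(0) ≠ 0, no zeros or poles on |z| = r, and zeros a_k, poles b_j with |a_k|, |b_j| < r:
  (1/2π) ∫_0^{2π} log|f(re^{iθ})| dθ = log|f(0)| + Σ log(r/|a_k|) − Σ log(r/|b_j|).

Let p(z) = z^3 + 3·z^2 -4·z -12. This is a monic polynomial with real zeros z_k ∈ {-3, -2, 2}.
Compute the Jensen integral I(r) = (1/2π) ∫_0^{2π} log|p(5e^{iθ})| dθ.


Zeros: -3, -2, 2; r = 5.
Inside |z| < r: -3, -2, 2. Outside (|z| ≥ r): ∅.
p(0) = -12, so log|p(0)| = log(12) = 2.4849.
Apply Jensen: I(r) = log|p(0)| + Σ_k log(r/|z_k|), summed over zeros inside |z| < r.
  log(r/|z_k|) for z_k = -3: log(5/3) = 0.5108
  log(r/|z_k|) for z_k = -2: log(5/2) = 0.9163
  log(r/|z_k|) for z_k = 2: log(5/2) = 0.9163
Sum over inside zeros: 2.3434.
I(r) = log|p(0)| + (inside sum) = 2.4849 + 2.3434 = 4.8283.
Closed form (all zeros inside, monic): I(r) = n·log(r) = 3·log(5) = 4.8283. ✓

I(r) ≈ 4.8283.


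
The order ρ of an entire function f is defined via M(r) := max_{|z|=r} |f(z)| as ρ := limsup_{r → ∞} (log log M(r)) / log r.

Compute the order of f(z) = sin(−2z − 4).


sin(w) is a linear combination of e^{iw} and e^{−iw} (or e^w, e^{−w} in the hyperbolic case), so |sin(w)| ≤ e^{|w|}. With w = −2z − 4, |w| ≤ 2|z| + 4 = 2r + 4 on |z| = r, giving M(r) ≤ e^{2r + 4}, so ρ ≤ 1. On a suitable ray (z = it for sin/cos; z = t for sinh/cosh, t real → ∞), |sin(−2z − 4)| grows like e^{2|t|}/2, so ρ ≥ 1. Hence ρ = 1.
Therefore ρ = 1.

Order ρ = 1.


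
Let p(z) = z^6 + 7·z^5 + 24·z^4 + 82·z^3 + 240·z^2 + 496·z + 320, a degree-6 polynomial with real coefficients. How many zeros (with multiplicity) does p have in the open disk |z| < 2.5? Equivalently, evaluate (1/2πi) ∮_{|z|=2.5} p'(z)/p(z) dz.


The zeros of p are: -1, -4, (-2 + 2i), (-2 - 2i), (1 + 3i), (1 - 3i).
Their magnitudes are: 1, 4, 2.828, 2.828, 3.162, 3.162.
Zeros with |z| < R = 2.5: -1.
Count = 1.
By the argument principle, (1/2πi) ∮_{|z|=R} p'(z)/p(z) dz equals exactly this count.

Number of zeros inside |z| < 2.5: 1.


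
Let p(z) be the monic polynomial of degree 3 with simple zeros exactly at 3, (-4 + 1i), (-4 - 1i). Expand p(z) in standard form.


The polynomial is p(z) = ∏_{α ∈ S} (z − α), where S = {3, (-4 + 1i), (-4 - 1i)}.
Expanding the product yields: p(z) = z^3 + 5·z^2 -7·z -51.
Note conjugate pairs combine to real quadratics: (z − (-4+1i))(z − (-4−1i)) = z² + 8z + 17.
The resulting polynomial has degree 3 and real coefficients as required.

p(z) = z^3 + 5·z^2 -7·z -51.


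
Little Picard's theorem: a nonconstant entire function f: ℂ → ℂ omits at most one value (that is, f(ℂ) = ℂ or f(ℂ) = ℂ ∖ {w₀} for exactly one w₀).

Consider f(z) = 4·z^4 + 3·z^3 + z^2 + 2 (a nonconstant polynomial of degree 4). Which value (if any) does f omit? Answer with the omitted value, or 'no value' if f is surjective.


Little Picard bounds the complement of f(ℂ) to at most one point.
For every w ∈ ℂ, the equation p(z) − w = 0 is a nonconstant polynomial in z and hence has at least one root by the fundamental theorem of algebra. So p is surjective onto ℂ, omitting no value.

Omitted value: no value.


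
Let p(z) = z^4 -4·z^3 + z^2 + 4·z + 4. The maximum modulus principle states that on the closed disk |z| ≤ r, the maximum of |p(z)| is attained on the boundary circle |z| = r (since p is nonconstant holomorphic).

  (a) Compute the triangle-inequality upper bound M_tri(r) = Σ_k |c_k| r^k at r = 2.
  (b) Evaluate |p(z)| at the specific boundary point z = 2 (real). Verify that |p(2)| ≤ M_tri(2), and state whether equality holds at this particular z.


Coefficients: c_0 = 4, c_1 = 4, c_2 = 1, c_3 = -4, c_4 = 1. Radius r = 2.
Part (a). Triangle bound: M_tri(r) = Σ_k |c_k| r^k
  = |4|·2^0 + |4|·2^1 + |1|·2^2 + |-4|·2^3 + |1|·2^4
  = 4 + 8 + 4 + 32 + 16 = 64.
This bounds M(r) := max_{|z|=r} |p(z)| from above; equality holds iff all terms c_k z^k can be made to align in phase at a single z on |z|=r.
Part (b). At z = 2 (real, on the circle |z| = r):
  p(2) = (4)·2^0 + (4)·2^1 + (1)·2^2 + (-4)·2^3 + (1)·2^4 = 0.
  |p(2)| = 0.
Check: |p(2)| = 0 ≤ 64 = M_tri(2). ✓ Equality does not hold at z = 2 (the coefficients have mixed signs, so the terms do not all align in phase there).

M_tri(2) = 64; |p(2)| = 0; equality at z=2: no.


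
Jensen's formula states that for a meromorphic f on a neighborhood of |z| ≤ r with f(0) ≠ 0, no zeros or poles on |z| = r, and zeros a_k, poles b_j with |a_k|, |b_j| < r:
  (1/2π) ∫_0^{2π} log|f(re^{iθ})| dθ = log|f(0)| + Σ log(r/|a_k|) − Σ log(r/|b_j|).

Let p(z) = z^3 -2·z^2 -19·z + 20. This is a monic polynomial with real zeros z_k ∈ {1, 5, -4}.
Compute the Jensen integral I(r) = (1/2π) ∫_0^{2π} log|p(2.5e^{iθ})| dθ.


Zeros: -4, 1, 5; r = 2.5.
Inside |z| < r: 1. Outside (|z| ≥ r): -4, 5.
p(0) = 20, so log|p(0)| = log(20) = 2.9957.
Apply Jensen: I(r) = log|p(0)| + Σ_k log(r/|z_k|), summed over zeros inside |z| < r.
  log(r/|z_k|) for z_k = 1: log(2.5/1) = 0.9163
  Outside zeros (-4, 5) contribute nothing to the Jensen sum.
Sum over inside zeros: 0.9163.
I(r) = log|p(0)| + (inside sum) = 2.9957 + 0.9163 = 3.9120.
Note: since some zeros are outside |z| ≤ r, the simplified n·log(r) form does NOT apply — only the inside zeros contribute.

I(r) ≈ 3.9120.


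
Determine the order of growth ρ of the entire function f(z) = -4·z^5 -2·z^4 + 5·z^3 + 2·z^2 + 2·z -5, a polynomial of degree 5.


|f(z)| ≤ Σ|c_k|·r^k = O(r^5) as r → ∞. Polynomial growth is O(e^{r^ε}) for every ε > 0 (since r^5/e^{r^ε} → 0), so ρ ≤ ε for all ε > 0, i.e. ρ = 0. Every nonconstant polynomial has order 0.
Therefore ρ = 0.

Order ρ = 0.


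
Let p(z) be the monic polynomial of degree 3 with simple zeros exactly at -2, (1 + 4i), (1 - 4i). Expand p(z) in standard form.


The polynomial is p(z) = ∏_{α ∈ S} (z − α), where S = {-2, (1 + 4i), (1 - 4i)}.
Expanding the product yields: p(z) = z^3 + 13·z + 34.
Note conjugate pairs combine to real quadratics: (z − (1+4i))(z − (1−4i)) = z² − 2z + 17.
The resulting polynomial has degree 3 and real coefficients as required.

p(z) = z^3 + 13·z + 34.


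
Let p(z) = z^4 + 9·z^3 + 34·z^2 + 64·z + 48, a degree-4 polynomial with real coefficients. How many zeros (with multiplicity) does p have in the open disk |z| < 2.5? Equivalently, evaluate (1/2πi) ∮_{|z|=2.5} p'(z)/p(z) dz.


The zeros of p are: -3, (-2 + 2i), (-2 - 2i), -2.
Their magnitudes are: 3, 2.828, 2.828, 2.
Zeros with |z| < R = 2.5: -2.
Count = 1.
By the argument principle, (1/2πi) ∮_{|z|=R} p'(z)/p(z) dz equals exactly this count.

Number of zeros inside |z| < 2.5: 1.


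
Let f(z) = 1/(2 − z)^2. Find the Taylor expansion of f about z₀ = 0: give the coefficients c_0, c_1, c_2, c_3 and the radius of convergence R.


Let w = z − z₀, so z = z₀ + w.
Then 2 − z = 2 − (z₀ + w) = (2 − z₀) − w = 2 − w.
f(z) = 1/(2 − w)^2 = (1/(2)^2) · (1 − w/(2))^{−2}.
By the binomial series (1−u)^{−2} = Σ_{n≥0} C(n+1, 1) u^n for |u|<1, with u = w/(2):
  c_n = C(n+1, 1) / (2)^(n+2).
  c_0 = 1/(2)^2 = 1/4.
  c_1 = 2/(2)^3 = 1/4.
  c_2 = 3/(2)^4 = 3/16.
  c_3 = 4/(2)^5 = 1/8.
The series is valid for |w/d| < 1, i.e. |z − z₀| < |d|.
Radius of convergence: R = |2 − z₀| = |2| = 2 (distance from z₀ to the singularity z = 2).

c_0 = 1/4, c_1 = 1/4, c_2 = 3/16, c_3 = 1/8; R = 2.


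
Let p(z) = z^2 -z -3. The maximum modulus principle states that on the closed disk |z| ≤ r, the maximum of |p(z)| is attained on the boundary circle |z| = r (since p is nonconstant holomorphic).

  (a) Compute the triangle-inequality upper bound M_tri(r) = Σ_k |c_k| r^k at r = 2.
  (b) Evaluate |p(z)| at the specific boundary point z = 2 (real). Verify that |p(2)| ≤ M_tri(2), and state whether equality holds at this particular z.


Coefficients: c_0 = -3, c_1 = -1, c_2 = 1. Radius r = 2.
Part (a). Triangle bound: M_tri(r) = Σ_k |c_k| r^k
  = |-3|·2^0 + |-1|·2^1 + |1|·2^2
  = 3 + 2 + 4 = 9.
This bounds M(r) := max_{|z|=r} |p(z)| from above; equality holds iff all terms c_k z^k can be made to align in phase at a single z on |z|=r.
Part (b). At z = 2 (real, on the circle |z| = r):
  p(2) = (-3)·2^0 + (-1)·2^1 + (1)·2^2 = -1.
  |p(2)| = 1.
Check: |p(2)| = 1 ≤ 9 = M_tri(2). ✓ Equality does not hold at z = 2 (the coefficients have mixed signs, so the terms do not all align in phase there).

M_tri(2) = 9; |p(2)| = 1; equality at z=2: no.


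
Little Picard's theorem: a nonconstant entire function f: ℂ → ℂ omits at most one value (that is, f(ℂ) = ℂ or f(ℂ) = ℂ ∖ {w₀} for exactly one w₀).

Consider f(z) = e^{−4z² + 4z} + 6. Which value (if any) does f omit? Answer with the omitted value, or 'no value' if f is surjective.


Little Picard bounds the complement of f(ℂ) to at most one point.
The exponent g(z) = −4z² + 4z is a nonconstant polynomial, hence surjective onto ℂ. So e^{g(z)} takes every value in {e^w : w ∈ ℂ} = ℂ ∖ {0}. Adding 6 shifts the range to ℂ ∖ {6}. f omits exactly 6.

Omitted value: 6.


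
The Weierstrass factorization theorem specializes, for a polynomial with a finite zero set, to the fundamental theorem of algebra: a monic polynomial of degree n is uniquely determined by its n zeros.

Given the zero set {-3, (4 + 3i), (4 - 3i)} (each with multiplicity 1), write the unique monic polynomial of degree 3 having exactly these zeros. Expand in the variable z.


The polynomial is p(z) = ∏_{α ∈ S} (z − α), where S = {-3, (4 + 3i), (4 - 3i)}.
Expanding the product yields: p(z) = z^3 -5·z^2 + z + 75.
Note conjugate pairs combine to real quadratics: (z − (4+3i))(z − (4−3i)) = z² − 8z + 25.
The resulting polynomial has degree 3 and real coefficients as required.

p(z) = z^3 -5·z^2 + z + 75.


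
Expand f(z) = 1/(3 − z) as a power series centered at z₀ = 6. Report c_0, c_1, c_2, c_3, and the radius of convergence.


Let w = z − z₀, so z = z₀ + w.
Then 3 − z = 3 − (z₀ + w) = (3 − z₀) − w = -3 − w.
f(z) = 1/(-3 − w) = (1/(-3)) · 1/(1 − w/(-3)) = Σ_{n≥0} w^n / (-3)^(n+1).
So c_n = 1/(-3)^(n+1):
  c_0 = 1/(-3)^1 = -1/3.
  c_1 = 1/(-3)^2 = 1/9.
  c_2 = 1/(-3)^3 = -1/27.
  c_3 = 1/(-3)^4 = 1/81.
The series is valid for |w/d| < 1, i.e. |z − z₀| < |d|.
Radius of convergence: R = |3 − z₀| = |-3| = 3 (distance from z₀ to the singularity z = 3).

c_0 = -1/3, c_1 = 1/9, c_2 = -1/27, c_3 = 1/81; R = 3.


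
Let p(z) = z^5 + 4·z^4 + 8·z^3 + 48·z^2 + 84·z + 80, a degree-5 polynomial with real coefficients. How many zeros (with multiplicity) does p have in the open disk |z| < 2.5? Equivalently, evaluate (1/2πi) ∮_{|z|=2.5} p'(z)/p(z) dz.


The zeros of p are: (-1 + 1i), (-1 - 1i), (1 + 3i), (1 - 3i), -4.
Their magnitudes are: 1.414, 1.414, 3.162, 3.162, 4.
Zeros with |z| < R = 2.5: (-1 + 1i), (-1 - 1i).
Count = 2.
By the argument principle, (1/2πi) ∮_{|z|=R} p'(z)/p(z) dz equals exactly this count.

Number of zeros inside |z| < 2.5: 2.


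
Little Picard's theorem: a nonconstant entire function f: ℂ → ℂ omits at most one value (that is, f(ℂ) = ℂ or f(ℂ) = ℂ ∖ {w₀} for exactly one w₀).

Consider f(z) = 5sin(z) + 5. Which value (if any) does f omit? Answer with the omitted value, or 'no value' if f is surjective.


Little Picard bounds the complement of f(ℂ) to at most one point.
sin is entire and surjective onto ℂ: for every w ∈ ℂ, sin(ζ) = w has a solution ζ ∈ ℂ (e.g., via the complex inverse arcsin). With ζ = z this gives z = ζ/(1). Then 5·sin(z) takes every value in 5·ℂ = ℂ, and adding 5 is a bijection of ℂ. So f is surjective and omits no value. (Note: only on the real line is sin bounded by [−1, 1].)

Omitted value: no value.


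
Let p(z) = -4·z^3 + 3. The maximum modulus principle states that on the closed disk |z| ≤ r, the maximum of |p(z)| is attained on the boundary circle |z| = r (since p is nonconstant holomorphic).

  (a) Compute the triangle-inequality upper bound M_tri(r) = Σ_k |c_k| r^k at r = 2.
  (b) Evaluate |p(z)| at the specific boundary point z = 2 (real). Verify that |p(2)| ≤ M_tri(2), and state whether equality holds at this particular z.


Coefficients: c_0 = 3, c_1 = 0, c_2 = 0, c_3 = -4. Radius r = 2.
Part (a). Triangle bound: M_tri(r) = Σ_k |c_k| r^k
  = |3|·2^0 + |0|·2^1 + |0|·2^2 + |-4|·2^3
  = 3 + 0 + 0 + 32 = 35.
This bounds M(r) := max_{|z|=r} |p(z)| from above; equality holds iff all terms c_k z^k can be made to align in phase at a single z on |z|=r.
Part (b). At z = 2 (real, on the circle |z| = r):
  p(2) = (3)·2^0 + (0)·2^1 + (0)·2^2 + (-4)·2^3 = -29.
  |p(2)| = 29.
Check: |p(2)| = 29 ≤ 35 = M_tri(2). ✓ Equality does not hold at z = 2 (the coefficients have mixed signs, so the terms do not all align in phase there).

M_tri(2) = 35; |p(2)| = 29; equality at z=2: no.


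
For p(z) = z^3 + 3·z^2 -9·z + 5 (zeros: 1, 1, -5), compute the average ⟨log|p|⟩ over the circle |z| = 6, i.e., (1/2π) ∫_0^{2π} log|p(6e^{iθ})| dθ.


Zeros: -5, 1, 1; r = 6.
Inside |z| < r: -5, 1, 1. Outside (|z| ≥ r): ∅.
p(0) = 5, so log|p(0)| = log(5) = 1.6094.
Apply Jensen: I(r) = log|p(0)| + Σ_k log(r/|z_k|), summed over zeros inside |z| < r.
  log(r/|z_k|) for z_k = 1: log(6/1) = 1.7918
  log(r/|z_k|) for z_k = 1: log(6/1) = 1.7918
  log(r/|z_k|) for z_k = -5: log(6/5) = 0.1823
Sum over inside zeros: 3.7658.
I(r) = log|p(0)| + (inside sum) = 1.6094 + 3.7658 = 5.3753.
Closed form (all zeros inside, monic): I(r) = n·log(r) = 3·log(6) = 5.3753. ✓

I(r) ≈ 5.3753.


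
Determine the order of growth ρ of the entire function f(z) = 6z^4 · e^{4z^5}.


M(r) = max_{|z|=r} |6|·|z|^4·|e^{4z^5}| = 6·r^4 · e^{4r^5} (the factors attain their maxima compatibly on |z|=r). Then log M(r) = log 6 + 4·log r + 4r^5, dominated by the last term, so log log M(r) ~ 5·log r. The polynomial factor 6z^4 contributes only a log r term and does not affect the order. ρ = 5.
Therefore ρ = 5.

Order ρ = 5.


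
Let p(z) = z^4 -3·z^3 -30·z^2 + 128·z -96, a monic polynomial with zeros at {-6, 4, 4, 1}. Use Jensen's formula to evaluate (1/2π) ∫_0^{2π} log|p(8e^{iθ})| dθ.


Zeros: -6, 1, 4, 4; r = 8.
Inside |z| < r: -6, 1, 4, 4. Outside (|z| ≥ r): ∅.
p(0) = -96, so log|p(0)| = log(96) = 4.5643.
Apply Jensen: I(r) = log|p(0)| + Σ_k log(r/|z_k|), summed over zeros inside |z| < r.
  log(r/|z_k|) for z_k = -6: log(8/6) = 0.2877
  log(r/|z_k|) for z_k = 4: log(8/4) = 0.6931
  log(r/|z_k|) for z_k = 4: log(8/4) = 0.6931
  log(r/|z_k|) for z_k = 1: log(8/1) = 2.0794
Sum over inside zeros: 3.7534.
I(r) = log|p(0)| + (inside sum) = 4.5643 + 3.7534 = 8.3178.
Closed form (all zeros inside, monic): I(r) = n·log(r) = 4·log(8) = 8.3178. ✓

I(r) ≈ 8.3178.


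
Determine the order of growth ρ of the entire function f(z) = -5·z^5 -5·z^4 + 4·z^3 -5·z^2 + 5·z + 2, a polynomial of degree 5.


|f(z)| ≤ Σ|c_k|·r^k = O(r^5) as r → ∞. Polynomial growth is O(e^{r^ε}) for every ε > 0 (since r^5/e^{r^ε} → 0), so ρ ≤ ε for all ε > 0, i.e. ρ = 0. Every nonconstant polynomial has order 0.
Therefore ρ = 0.

Order ρ = 0.


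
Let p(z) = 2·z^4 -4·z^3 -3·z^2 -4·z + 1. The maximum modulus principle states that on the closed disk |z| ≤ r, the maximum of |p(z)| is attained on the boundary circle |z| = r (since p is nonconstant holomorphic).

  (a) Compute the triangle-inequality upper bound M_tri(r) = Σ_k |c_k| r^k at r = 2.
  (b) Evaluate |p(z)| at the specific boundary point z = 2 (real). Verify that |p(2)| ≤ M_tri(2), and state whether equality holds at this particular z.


Coefficients: c_0 = 1, c_1 = -4, c_2 = -3, c_3 = -4, c_4 = 2. Radius r = 2.
Part (a). Triangle bound: M_tri(r) = Σ_k |c_k| r^k
  = |1|·2^0 + |-4|·2^1 + |-3|·2^2 + |-4|·2^3 + |2|·2^4
  = 1 + 8 + 12 + 32 + 32 = 85.
This bounds M(r) := max_{|z|=r} |p(z)| from above; equality holds iff all terms c_k z^k can be made to align in phase at a single z on |z|=r.
Part (b). At z = 2 (real, on the circle |z| = r):
  p(2) = (1)·2^0 + (-4)·2^1 + (-3)·2^2 + (-4)·2^3 + (2)·2^4 = -19.
  |p(2)| = 19.
Check: |p(2)| = 19 ≤ 85 = M_tri(2). ✓ Equality does not hold at z = 2 (the coefficients have mixed signs, so the terms do not all align in phase there).

M_tri(2) = 85; |p(2)| = 19; equality at z=2: no.


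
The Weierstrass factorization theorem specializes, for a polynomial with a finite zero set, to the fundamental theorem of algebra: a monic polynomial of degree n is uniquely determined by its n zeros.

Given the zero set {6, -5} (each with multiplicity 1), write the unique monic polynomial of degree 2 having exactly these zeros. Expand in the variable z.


The polynomial is p(z) = ∏_{α ∈ S} (z − α), where S = {6, -5}.
Expanding the product yields: p(z) = z^2 -z -30.
The resulting polynomial has degree 2 and real coefficients as required.

p(z) = z^2 -z -30.


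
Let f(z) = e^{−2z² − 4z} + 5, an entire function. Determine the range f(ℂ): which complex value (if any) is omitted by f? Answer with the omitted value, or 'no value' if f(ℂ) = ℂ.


Little Picard bounds the complement of f(ℂ) to at most one point.
The exponent g(z) = −2z² − 4z is a nonconstant polynomial, hence surjective onto ℂ. So e^{g(z)} takes every value in {e^w : w ∈ ℂ} = ℂ ∖ {0}. Adding 5 shifts the range to ℂ ∖ {5}. f omits exactly 5.

Omitted value: 5.


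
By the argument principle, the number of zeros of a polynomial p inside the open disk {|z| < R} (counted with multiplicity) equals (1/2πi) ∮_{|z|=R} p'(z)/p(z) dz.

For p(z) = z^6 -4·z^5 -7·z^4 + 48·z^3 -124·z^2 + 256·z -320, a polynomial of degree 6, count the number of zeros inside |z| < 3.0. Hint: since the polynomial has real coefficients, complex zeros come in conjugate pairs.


The zeros of p are: (2 + 1i), (2 - 1i), 4, (0 + 2i), (0 - 2i), -4.
Their magnitudes are: 2.236, 2.236, 4, 2, 2, 4.
Zeros with |z| < R = 3.0: (2 + 1i), (2 - 1i), (0 + 2i), (0 - 2i).
Count = 4.
By the argument principle, (1/2πi) ∮_{|z|=R} p'(z)/p(z) dz equals exactly this count.

Number of zeros inside |z| < 3.0: 4.


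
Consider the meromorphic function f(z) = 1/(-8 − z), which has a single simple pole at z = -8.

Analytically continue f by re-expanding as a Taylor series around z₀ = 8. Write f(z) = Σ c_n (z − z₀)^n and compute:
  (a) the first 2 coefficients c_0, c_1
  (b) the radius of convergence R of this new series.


Let w = z − z₀, so z = z₀ + w.
Then -8 − z = -8 − (z₀ + w) = (-8 − z₀) − w = -16 − w.
f(z) = 1/(-16 − w) = (1/(-16)) · 1/(1 − w/(-16)) = Σ_{n≥0} w^n / (-16)^(n+1).
So c_n = 1/(-16)^(n+1):
  c_0 = 1/(-16)^1 = -1/16.
  c_1 = 1/(-16)^2 = 1/256.
The series is valid for |w/d| < 1, i.e. |z − z₀| < |d|.
Radius of convergence: R = |-8 − z₀| = |-16| = 16 (distance from z₀ to the singularity z = -8).

c_0 = -1/16, c_1 = 1/256; R = 16.


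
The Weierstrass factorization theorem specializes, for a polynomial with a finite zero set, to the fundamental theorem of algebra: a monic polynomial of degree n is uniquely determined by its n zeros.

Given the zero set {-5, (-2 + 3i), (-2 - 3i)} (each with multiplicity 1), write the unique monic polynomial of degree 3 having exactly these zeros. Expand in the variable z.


The polynomial is p(z) = ∏_{α ∈ S} (z − α), where S = {-5, (-2 + 3i), (-2 - 3i)}.
Expanding the product yields: p(z) = z^3 + 9·z^2 + 33·z + 65.
Note conjugate pairs combine to real quadratics: (z − (-2+3i))(z − (-2−3i)) = z² + 4z + 13.
The resulting polynomial has degree 3 and real coefficients as required.

p(z) = z^3 + 9·z^2 + 33·z + 65.


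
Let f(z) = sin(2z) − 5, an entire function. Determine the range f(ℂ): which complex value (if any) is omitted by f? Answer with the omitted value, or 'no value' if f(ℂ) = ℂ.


Little Picard bounds the complement of f(ℂ) to at most one point.
sin is entire and surjective onto ℂ: for every w ∈ ℂ, sin(ζ) = w has a solution ζ ∈ ℂ (e.g., via the complex inverse arcsin). With ζ = 2z this gives z = ζ/(2). Then 1·sin(2z) takes every value in 1·ℂ = ℂ, and adding -5 is a bijection of ℂ. So f is surjective and omits no value. (Note: only on the real line is sin bounded by [−1, 1].)

Omitted value: no value.


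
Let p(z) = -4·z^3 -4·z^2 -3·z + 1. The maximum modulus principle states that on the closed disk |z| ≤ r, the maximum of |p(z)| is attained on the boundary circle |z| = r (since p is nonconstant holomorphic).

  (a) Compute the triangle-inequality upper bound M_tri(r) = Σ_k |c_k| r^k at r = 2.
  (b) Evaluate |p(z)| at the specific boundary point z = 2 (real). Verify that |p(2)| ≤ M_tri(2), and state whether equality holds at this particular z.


Coefficients: c_0 = 1, c_1 = -3, c_2 = -4, c_3 = -4. Radius r = 2.
Part (a). Triangle bound: M_tri(r) = Σ_k |c_k| r^k
  = |1|·2^0 + |-3|·2^1 + |-4|·2^2 + |-4|·2^3
  = 1 + 6 + 16 + 32 = 55.
This bounds M(r) := max_{|z|=r} |p(z)| from above; equality holds iff all terms c_k z^k can be made to align in phase at a single z on |z|=r.
Part (b). At z = 2 (real, on the circle |z| = r):
  p(2) = (1)·2^0 + (-3)·2^1 + (-4)·2^2 + (-4)·2^3 = -53.
  |p(2)| = 53.
Check: |p(2)| = 53 ≤ 55 = M_tri(2). ✓ Equality does not hold at z = 2 (the coefficients have mixed signs, so the terms do not all align in phase there).

M_tri(2) = 55; |p(2)| = 53; equality at z=2: no.


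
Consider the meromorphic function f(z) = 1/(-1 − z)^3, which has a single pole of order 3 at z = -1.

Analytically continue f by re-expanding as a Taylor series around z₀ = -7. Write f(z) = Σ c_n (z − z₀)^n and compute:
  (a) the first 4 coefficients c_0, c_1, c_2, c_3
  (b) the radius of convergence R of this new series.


Let w = z − z₀, so z = z₀ + w.
Then -1 − z = -1 − (z₀ + w) = (-1 − z₀) − w = 6 − w.
f(z) = 1/(6 − w)^3 = (1/(6)^3) · (1 − w/(6))^{−3}.
By the binomial series (1−u)^{−3} = Σ_{n≥0} C(n+2, 2) u^n for |u|<1, with u = w/(6):
  c_n = C(n+2, 2) / (6)^(n+3).
  c_0 = 1/(6)^3 = 1/216.
  c_1 = 3/(6)^4 = 1/432.
  c_2 = 6/(6)^5 = 1/1296.
  c_3 = 10/(6)^6 = 5/23328.
The series is valid for |w/d| < 1, i.e. |z − z₀| < |d|.
Radius of convergence: R = |-1 − z₀| = |6| = 6 (distance from z₀ to the singularity z = -1).

c_0 = 1/216, c_1 = 1/432, c_2 = 1/1296, c_3 = 5/23328; R = 6.


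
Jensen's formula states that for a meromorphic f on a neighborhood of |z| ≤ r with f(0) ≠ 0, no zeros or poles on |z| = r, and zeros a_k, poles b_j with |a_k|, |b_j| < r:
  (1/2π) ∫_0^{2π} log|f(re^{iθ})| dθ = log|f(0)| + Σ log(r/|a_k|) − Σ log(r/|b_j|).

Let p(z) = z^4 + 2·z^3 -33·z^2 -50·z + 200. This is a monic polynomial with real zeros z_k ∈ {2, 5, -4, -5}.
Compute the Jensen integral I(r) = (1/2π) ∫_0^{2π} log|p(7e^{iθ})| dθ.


Zeros: -5, -4, 2, 5; r = 7.
Inside |z| < r: -5, -4, 2, 5. Outside (|z| ≥ r): ∅.
p(0) = 200, so log|p(0)| = log(200) = 5.2983.
Apply Jensen: I(r) = log|p(0)| + Σ_k log(r/|z_k|), summed over zeros inside |z| < r.
  log(r/|z_k|) for z_k = 2: log(7/2) = 1.2528
  log(r/|z_k|) for z_k = 5: log(7/5) = 0.3365
  log(r/|z_k|) for z_k = -4: log(7/4) = 0.5596
  log(r/|z_k|) for z_k = -5: log(7/5) = 0.3365
Sum over inside zeros: 2.4853.
I(r) = log|p(0)| + (inside sum) = 5.2983 + 2.4853 = 7.7836.
Closed form (all zeros inside, monic): I(r) = n·log(r) = 4·log(7) = 7.7836. ✓

I(r) ≈ 7.7836.


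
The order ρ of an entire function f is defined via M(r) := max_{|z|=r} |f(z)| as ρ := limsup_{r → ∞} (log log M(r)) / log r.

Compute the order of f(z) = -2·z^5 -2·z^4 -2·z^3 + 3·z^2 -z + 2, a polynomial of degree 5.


|f(z)| ≤ Σ|c_k|·r^k = O(r^5) as r → ∞. Polynomial growth is O(e^{r^ε}) for every ε > 0 (since r^5/e^{r^ε} → 0), so ρ ≤ ε for all ε > 0, i.e. ρ = 0. Every nonconstant polynomial has order 0.
Therefore ρ = 0.

Order ρ = 0.


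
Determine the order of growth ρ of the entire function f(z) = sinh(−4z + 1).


sinh(w) is a linear combination of e^{iw} and e^{−iw} (or e^w, e^{−w} in the hyperbolic case), so |sinh(w)| ≤ e^{|w|}. With w = −4z + 1, |w| ≤ 4|z| + 1 = 4r + 1 on |z| = r, giving M(r) ≤ e^{4r + 1}, so ρ ≤ 1. On a suitable ray (z = it for sin/cos; z = t for sinh/cosh, t real → ∞), |sinh(−4z + 1)| grows like e^{4|t|}/2, so ρ ≥ 1. Hence ρ = 1.
Therefore ρ = 1.

Order ρ = 1.


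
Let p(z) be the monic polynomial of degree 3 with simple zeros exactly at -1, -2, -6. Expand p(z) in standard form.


The polynomial is p(z) = ∏_{α ∈ S} (z − α), where S = {-1, -2, -6}.
Expanding the product yields: p(z) = z^3 + 9·z^2 + 20·z + 12.
The resulting polynomial has degree 3 and real coefficients as required.

p(z) = z^3 + 9·z^2 + 20·z + 12.


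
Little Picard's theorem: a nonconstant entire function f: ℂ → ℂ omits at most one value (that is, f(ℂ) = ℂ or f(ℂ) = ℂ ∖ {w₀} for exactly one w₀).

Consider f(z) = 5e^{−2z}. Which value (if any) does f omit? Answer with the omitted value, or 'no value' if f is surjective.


Little Picard bounds the complement of f(ℂ) to at most one point.
e^{−2z} is never zero on ℂ, so 5·e^{−2z} takes every value in ℂ ∖ {0}. Adding 0 shifts the range to ℂ ∖ {0}. Thus f omits exactly the value 0.

Omitted value: 0.


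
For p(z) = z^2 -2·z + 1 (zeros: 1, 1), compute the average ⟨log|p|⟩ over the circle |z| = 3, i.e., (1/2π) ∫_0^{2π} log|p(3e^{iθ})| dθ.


Zeros: 1, 1; r = 3.
Inside |z| < r: 1, 1. Outside (|z| ≥ r): ∅.
p(0) = 1, so log|p(0)| = log(1) = 0.0000.
Apply Jensen: I(r) = log|p(0)| + Σ_k log(r/|z_k|), summed over zeros inside |z| < r.
  log(r/|z_k|) for z_k = 1: log(3/1) = 1.0986
  log(r/|z_k|) for z_k = 1: log(3/1) = 1.0986
Sum over inside zeros: 2.1972.
I(r) = log|p(0)| + (inside sum) = 0.0000 + 2.1972 = 2.1972.
Closed form (all zeros inside, monic): I(r) = n·log(r) = 2·log(3) = 2.1972. ✓

I(r) ≈ 2.1972.


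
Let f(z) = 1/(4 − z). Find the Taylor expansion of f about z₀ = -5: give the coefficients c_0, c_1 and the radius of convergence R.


Let w = z − z₀, so z = z₀ + w.
Then 4 − z = 4 − (z₀ + w) = (4 − z₀) − w = 9 − w.
f(z) = 1/(9 − w) = (1/(9)) · 1/(1 − w/(9)) = Σ_{n≥0} w^n / (9)^(n+1).
So c_n = 1/(9)^(n+1):
  c_0 = 1/(9)^1 = 1/9.
  c_1 = 1/(9)^2 = 1/81.
The series is valid for |w/d| < 1, i.e. |z − z₀| < |d|.
Radius of convergence: R = |4 − z₀| = |9| = 9 (distance from z₀ to the singularity z = 4).

c_0 = 1/9, c_1 = 1/81; R = 9.


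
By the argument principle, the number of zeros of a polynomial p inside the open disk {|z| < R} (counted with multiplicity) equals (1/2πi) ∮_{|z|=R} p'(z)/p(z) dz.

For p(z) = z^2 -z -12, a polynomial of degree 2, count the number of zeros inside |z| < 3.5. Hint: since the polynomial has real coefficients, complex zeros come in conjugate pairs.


The zeros of p are: -3, 4.
Their magnitudes are: 3, 4.
Zeros with |z| < R = 3.5: -3.
Count = 1.
By the argument principle, (1/2πi) ∮_{|z|=R} p'(z)/p(z) dz equals exactly this count.

Number of zeros inside |z| < 3.5: 1.


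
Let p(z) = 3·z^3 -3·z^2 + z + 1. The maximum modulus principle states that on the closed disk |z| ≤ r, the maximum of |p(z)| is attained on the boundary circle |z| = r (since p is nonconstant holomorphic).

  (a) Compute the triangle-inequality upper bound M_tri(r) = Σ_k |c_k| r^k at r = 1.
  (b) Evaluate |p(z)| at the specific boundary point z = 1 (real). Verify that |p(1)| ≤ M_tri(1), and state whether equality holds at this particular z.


Coefficients: c_0 = 1, c_1 = 1, c_2 = -3, c_3 = 3. Radius r = 1.
Part (a). Triangle bound: M_tri(r) = Σ_k |c_k| r^k
  = |1|·1^0 + |1|·1^1 + |-3|·1^2 + |3|·1^3
  = 1 + 1 + 3 + 3 = 8.
This bounds M(r) := max_{|z|=r} |p(z)| from above; equality holds iff all terms c_k z^k can be made to align in phase at a single z on |z|=r.
Part (b). At z = 1 (real, on the circle |z| = r):
  p(1) = (1)·1^0 + (1)·1^1 + (-3)·1^2 + (3)·1^3 = 2.
  |p(1)| = 2.
Check: |p(1)| = 2 ≤ 8 = M_tri(1). ✓ Equality does not hold at z = 1 (the coefficients have mixed signs, so the terms do not all align in phase there).

M_tri(1) = 8; |p(1)| = 2; equality at z=1: no.


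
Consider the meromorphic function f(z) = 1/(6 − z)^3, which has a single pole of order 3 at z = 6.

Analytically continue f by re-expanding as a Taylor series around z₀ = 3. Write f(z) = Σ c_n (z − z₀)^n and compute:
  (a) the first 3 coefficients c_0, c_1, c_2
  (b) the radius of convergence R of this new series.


Let w = z − z₀, so z = z₀ + w.
Then 6 − z = 6 − (z₀ + w) = (6 − z₀) − w = 3 − w.
f(z) = 1/(3 − w)^3 = (1/(3)^3) · (1 − w/(3))^{−3}.
By the binomial series (1−u)^{−3} = Σ_{n≥0} C(n+2, 2) u^n for |u|<1, with u = w/(3):
  c_n = C(n+2, 2) / (3)^(n+3).
  c_0 = 1/(3)^3 = 1/27.
  c_1 = 3/(3)^4 = 1/27.
  c_2 = 6/(3)^5 = 2/81.
The series is valid for |w/d| < 1, i.e. |z − z₀| < |d|.
Radius of convergence: R = |6 − z₀| = |3| = 3 (distance from z₀ to the singularity z = 6).

c_0 = 1/27, c_1 = 1/27, c_2 = 2/81; R = 3.
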